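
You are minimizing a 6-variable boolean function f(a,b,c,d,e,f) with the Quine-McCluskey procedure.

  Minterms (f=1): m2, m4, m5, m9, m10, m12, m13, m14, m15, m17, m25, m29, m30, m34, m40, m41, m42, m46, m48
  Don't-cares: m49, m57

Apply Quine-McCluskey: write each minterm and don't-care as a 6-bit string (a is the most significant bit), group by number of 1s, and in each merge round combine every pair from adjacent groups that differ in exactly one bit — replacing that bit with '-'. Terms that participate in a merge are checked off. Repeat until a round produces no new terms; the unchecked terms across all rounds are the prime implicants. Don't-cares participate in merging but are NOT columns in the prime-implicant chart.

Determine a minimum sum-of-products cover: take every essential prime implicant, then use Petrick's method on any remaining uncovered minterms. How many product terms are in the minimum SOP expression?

[col 0] 000010*, 000100*, 000101*, 001001*, 001010*, 001100*, 001101*, 001110*, 001111*, 010001*, 011001*, 011101*, 011110*, 100010*, 101000*, 101001*, 101010*, 101110*, 110000*, 110001*, 111001*
[col 1] -00010*, -01001*, -01010*, -01110*, -10001*, -11001*, 0-1001*, 0-1101*, 0-1110, 00-010*, 00-100*, 00-101*, 00010-*, 001-01*, 001-10*, 0011-0*, 0011-1*, 00110-*, 00111-*, 01-001*, 011-01*, 1-1001*, 10-010*, 101-10*, 1010-0, 10100-, 11-001*, 11000-
[col 2] --1001, -0-010, -01-10, -1-001, 0-1-01, 00-10-, 0011--
Prime implicants: --1001, -0-010, -01-10, -1-001, 0-1-01, 0-1110, 00-10-, 0011--, 1010-0, 10100-, 11000-
PI chart (minterm → PIs covering it):
  2 | -0-010  (sole → essential)
  4 | 00-10-  (sole → essential)
  5 | 00-10-  (sole → essential)
  9 | --1001,0-1-01
  10 | -0-010,-01-10
  12 | 00-10-,0011--
  13 | 0-1-01,00-10-,0011--
  14 | -01-10,0-1110,0011--
  15 | 0011--  (sole → essential)
  17 | -1-001  (sole → essential)
  25 | --1001,-1-001,0-1-01
  29 | 0-1-01  (sole → essential)
  30 | 0-1110  (sole → essential)
  34 | -0-010  (sole → essential)
  40 | 1010-0,10100-
  41 | --1001,10100-
  42 | -0-010,-01-10,1010-0
  46 | -01-10  (sole → essential)
  48 | 11000-  (sole → essential)
Essential prime implicants: -0-010, -01-10, -1-001, 0-1-01, 0-1110, 00-10-, 0011--, 11000-
Petrick residual → 10100-
Minimum SOP uses 9 PIs: b'd'ef' + b'cef' + bd'e'f + a'ce'f + a'cdef' + a'b'de' + a'b'cd + ab'cd'e' + abc'd'e'

9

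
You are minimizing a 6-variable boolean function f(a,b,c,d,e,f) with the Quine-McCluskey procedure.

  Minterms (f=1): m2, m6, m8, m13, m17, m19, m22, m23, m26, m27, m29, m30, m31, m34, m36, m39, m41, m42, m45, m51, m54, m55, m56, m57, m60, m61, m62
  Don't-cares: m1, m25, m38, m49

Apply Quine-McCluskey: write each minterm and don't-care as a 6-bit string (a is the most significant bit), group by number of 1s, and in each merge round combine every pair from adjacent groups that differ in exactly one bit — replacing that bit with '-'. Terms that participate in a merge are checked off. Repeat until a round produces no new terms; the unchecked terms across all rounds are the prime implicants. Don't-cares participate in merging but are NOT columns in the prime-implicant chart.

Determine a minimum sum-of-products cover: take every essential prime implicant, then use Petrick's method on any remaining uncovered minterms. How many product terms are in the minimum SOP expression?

12

size-2^0 implicants → 000001(✓)  000010(✓)  000110(✓)  001000  001101(✓)  010001(✓)  010011(✓)  010110(✓)  010111(✓)  011001(✓)  011010(✓)  011011(✓)  011101(✓)  011110(✓)  011111(✓)  100010(✓)  100100(✓)  100110(✓)  100111(✓)  101001(✓)  101010(✓)  101101(✓)  110001(✓)  110011(✓)  110110(✓)  110111(✓)  111000(✓)  111001(✓)  111100(✓)  111101(✓)  111110(✓)
size-2^1 implicants → -00010(✓)  -00110(✓)  -01101(✓)  -10001(✓)  -10011(✓)  -10110(✓)  -10111(✓)  -11001(✓)  -11101(✓)  -11110(✓)  0-0001  0-0110(✓)  0-1101(✓)  000-10(✓)  01-001(✓)  01-011(✓)  01-110(✓)  01-111(✓)  010-11(✓)  0100-1(✓)  01011-(✓)  011-01(✓)  011-10(✓)  011-11(✓)  0110-1(✓)  01101-(✓)  0111-1(✓)  01111-(✓)  1-0110(✓)  1-0111(✓)  1-1001(✓)  1-1101(✓)  10-010  100-10(✓)  1001-0  10011-(✓)  101-01(✓)  11-001(✓)  11-110(✓)  110-11(✓)  1100-1(✓)  11011-(✓)  111-00(✓)  111-01(✓)  11100-(✓)  1111-0  11110-(✓)
size-2^2 implicants → --0110  --1101  -00-10  -1-001  -1-110  -10-11  -100-1  -1011-  -11-01  01--11  01-0-1  01-11-  011--1  011-1-  1-011-  1-1-01  111-0-
Unchecked terms (primes): --0110, --1101, -00-10, -1-001, -1-110, -10-11, -100-1, -1011-, -11-01, 0-0001, 001000, 01--11, 01-0-1, 01-11-, 011--1, 011-1-, 1-011-, 1-1-01, 10-010, 1001-0, 111-0-, 1111-0
Minterm coverage:
  m2 ⊆ -00-10 [E]
  m6 ⊆ --0110,-00-10
  m8 ⊆ 001000 [E]
  m13 ⊆ --1101 [E]
  m17 ⊆ -1-001,-100-1,0-0001,01-0-1
  m19 ⊆ -10-11,-100-1,01--11,01-0-1
  m22 ⊆ --0110,-1-110,-1011-,01-11-
  m23 ⊆ -10-11,-1011-,01--11,01-11-
  m26 ⊆ 011-1- [E]
  m27 ⊆ 01--11,01-0-1,011--1,011-1-
  m29 ⊆ --1101,-11-01,011--1
  m30 ⊆ -1-110,01-11-,011-1-
  m31 ⊆ 01--11,01-11-,011--1,011-1-
  m34 ⊆ -00-10,10-010
  m36 ⊆ 1001-0 [E]
  m39 ⊆ 1-011- [E]
  m41 ⊆ 1-1-01 [E]
  m42 ⊆ 10-010 [E]
  m45 ⊆ --1101,1-1-01
  m51 ⊆ -10-11,-100-1
  m54 ⊆ --0110,-1-110,-1011-,1-011-
  m55 ⊆ -10-11,-1011-,1-011-
  m56 ⊆ 111-0- [E]
  m57 ⊆ -1-001,-11-01,1-1-01,111-0-
  m60 ⊆ 111-0-,1111-0
  m61 ⊆ --1101,-11-01,1-1-01,111-0-
  m62 ⊆ -1-110,1111-0
E = {--1101, -00-10, 001000, 011-1-, 1-011-, 1-1-01, 10-010, 1001-0, 111-0-}
Petrick residual → -1-001, -1-110, -10-11
Cover = cde'f + b'c'ef' + bd'e'f + bdef' + bc'ef + a'b'cd'e'f' + a'bce + ac'de + ace'f + ab'd'ef' + ab'c'df' + abce'  |cover|=12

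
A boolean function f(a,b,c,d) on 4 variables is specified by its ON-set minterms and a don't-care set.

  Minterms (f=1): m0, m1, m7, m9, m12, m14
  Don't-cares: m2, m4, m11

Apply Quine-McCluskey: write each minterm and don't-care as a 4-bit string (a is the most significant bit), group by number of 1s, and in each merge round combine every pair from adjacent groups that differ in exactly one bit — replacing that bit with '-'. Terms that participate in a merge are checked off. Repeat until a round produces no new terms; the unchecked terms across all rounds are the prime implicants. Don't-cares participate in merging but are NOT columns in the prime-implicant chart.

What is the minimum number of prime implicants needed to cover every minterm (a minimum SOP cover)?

Round 0: 0000✓ 0001✓ 0010✓ 0100✓ 0111 1001✓ 1011✓ 1100✓ 1110✓
Round 1: -001 -100 0-00 00-0 000- 10-1 11-0
PIs = {-001, -100, 0-00, 00-0, 000-, 0111, 10-1, 11-0}
Coverage chart:
  m0: 0-00,00-0,000-
  m1: -001,000-
  m7: 0111 ←essential
  m9: -001,10-1
  m12: -100,11-0
  m14: 11-0 ←essential
Essential: 0111, 11-0
Petrick residual → -001, 0-00
Min cover (4 terms): b'c'd + a'c'd' + a'bcd + abd'

4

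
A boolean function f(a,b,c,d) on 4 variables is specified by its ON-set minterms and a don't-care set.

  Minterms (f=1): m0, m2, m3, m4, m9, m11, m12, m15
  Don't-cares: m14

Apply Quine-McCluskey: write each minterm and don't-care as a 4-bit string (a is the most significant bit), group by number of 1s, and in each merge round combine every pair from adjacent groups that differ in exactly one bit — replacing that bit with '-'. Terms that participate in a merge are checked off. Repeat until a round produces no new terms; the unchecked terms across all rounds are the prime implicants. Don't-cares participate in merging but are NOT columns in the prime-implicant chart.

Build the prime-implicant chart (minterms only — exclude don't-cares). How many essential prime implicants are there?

size-2^0 implicants → 0000(✓)  0010(✓)  0011(✓)  0100(✓)  1001(✓)  1011(✓)  1100(✓)  1110(✓)  1111(✓)
size-2^1 implicants → -011  -100  0-00  00-0  001-  1-11  10-1  11-0  111-
Unchecked terms (primes): -011, -100, 0-00, 00-0, 001-, 1-11, 10-1, 11-0, 111-
Minterm coverage:
  m0 ⊆ 0-00,00-0
  m2 ⊆ 00-0,001-
  m3 ⊆ -011,001-
  m4 ⊆ -100,0-00
  m9 ⊆ 10-1 [E]
  m11 ⊆ -011,1-11,10-1
  m12 ⊆ -100,11-0
  m15 ⊆ 1-11,111-
E = {10-1}

1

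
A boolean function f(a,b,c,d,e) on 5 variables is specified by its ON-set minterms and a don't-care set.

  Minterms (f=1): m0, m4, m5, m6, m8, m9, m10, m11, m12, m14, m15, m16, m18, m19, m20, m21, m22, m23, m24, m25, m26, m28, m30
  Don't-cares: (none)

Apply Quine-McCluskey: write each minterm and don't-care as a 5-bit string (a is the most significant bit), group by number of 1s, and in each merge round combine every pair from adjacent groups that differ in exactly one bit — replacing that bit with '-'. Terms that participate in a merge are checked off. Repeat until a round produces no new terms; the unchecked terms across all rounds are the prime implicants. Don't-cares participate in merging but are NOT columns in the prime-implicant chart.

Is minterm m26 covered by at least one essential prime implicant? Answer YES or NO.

size-2^0 implicants → 00000(✓)  00100(✓)  00101(✓)  00110(✓)  01000(✓)  01001(✓)  01010(✓)  01011(✓)  01100(✓)  01110(✓)  01111(✓)  10000(✓)  10010(✓)  10011(✓)  10100(✓)  10101(✓)  10110(✓)  10111(✓)  11000(✓)  11001(✓)  11010(✓)  11100(✓)  11110(✓)
size-2^1 implicants → -0000(✓)  -0100(✓)  -0101(✓)  -0110(✓)  -1000(✓)  -1001(✓)  -1010(✓)  -1100(✓)  -1110(✓)  0-000(✓)  0-100(✓)  0-110(✓)  00-00(✓)  001-0(✓)  0010-(✓)  01-00(✓)  01-10(✓)  01-11(✓)  010-0(✓)  010-1(✓)  0100-(✓)  0101-(✓)  011-0(✓)  0111-(✓)  1-000(✓)  1-010(✓)  1-100(✓)  1-110(✓)  10-00(✓)  10-10(✓)  10-11(✓)  100-0(✓)  1001-(✓)  101-0(✓)  101-1(✓)  1010-(✓)  1011-(✓)  11-00(✓)  11-10(✓)  110-0(✓)  1100-(✓)  111-0(✓)
size-2^2 implicants → --000(✓)  --100(✓)  --110(✓)  -0-00(✓)  -01-0(✓)  -010-  -1-00(✓)  -1-10(✓)  -10-0(✓)  -100-  -11-0(✓)  0--00(✓)  0-1-0(✓)  01--0(✓)  01-1-  010--  1--00(✓)  1--10(✓)  1-0-0(✓)  1-1-0(✓)  10--0(✓)  10-1-  101--  11--0(✓)
size-2^3 implicants → ---00  --1-0  -1--0  1---0
Unchecked terms (primes): ---00, --1-0, -010-, -1--0, -100-, 01-1-, 010--, 1---0, 10-1-, 101--
Minterm coverage:
  m0 ⊆ ---00 [E]
  m4 ⊆ ---00,--1-0,-010-
  m5 ⊆ -010- [E]
  m6 ⊆ --1-0 [E]
  m8 ⊆ ---00,-1--0,-100-,010--
  m9 ⊆ -100-,010--
  m10 ⊆ -1--0,01-1-,010--
  m11 ⊆ 01-1-,010--
  m12 ⊆ ---00,--1-0,-1--0
  m14 ⊆ --1-0,-1--0,01-1-
  m15 ⊆ 01-1- [E]
  m16 ⊆ ---00,1---0
  m18 ⊆ 1---0,10-1-
  m19 ⊆ 10-1- [E]
  m20 ⊆ ---00,--1-0,-010-,1---0,101--
  m21 ⊆ -010-,101--
  m22 ⊆ --1-0,1---0,10-1-,101--
  m23 ⊆ 10-1-,101--
  m24 ⊆ ---00,-1--0,-100-,1---0
  m25 ⊆ -100- [E]
  m26 ⊆ -1--0,1---0
  m28 ⊆ ---00,--1-0,-1--0,1---0
  m30 ⊆ --1-0,-1--0,1---0
E = {---00, --1-0, -010-, -100-, 01-1-, 10-1-}

NO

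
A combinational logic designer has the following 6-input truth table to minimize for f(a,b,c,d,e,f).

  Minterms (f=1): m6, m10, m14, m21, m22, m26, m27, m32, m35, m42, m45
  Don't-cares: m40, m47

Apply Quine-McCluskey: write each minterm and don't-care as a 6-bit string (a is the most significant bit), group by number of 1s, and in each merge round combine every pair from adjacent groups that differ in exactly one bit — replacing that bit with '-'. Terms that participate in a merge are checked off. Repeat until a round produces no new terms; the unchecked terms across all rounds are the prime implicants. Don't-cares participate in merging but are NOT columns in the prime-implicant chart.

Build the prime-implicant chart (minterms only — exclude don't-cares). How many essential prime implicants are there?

size-2^0 implicants → 000110(✓)  001010(✓)  001110(✓)  010101  010110(✓)  011010(✓)  011011(✓)  100000(✓)  100011  101000(✓)  101010(✓)  101101(✓)  101111(✓)
size-2^1 implicants → -01010  0-0110  0-1010  00-110  001-10  01101-  10-000  1010-0  1011-1
Unchecked terms (primes): -01010, 0-0110, 0-1010, 00-110, 001-10, 010101, 01101-, 10-000, 100011, 1010-0, 1011-1
Minterm coverage:
  m6 ⊆ 0-0110,00-110
  m10 ⊆ -01010,0-1010,001-10
  m14 ⊆ 00-110,001-10
  m21 ⊆ 010101 [E]
  m22 ⊆ 0-0110 [E]
  m26 ⊆ 0-1010,01101-
  m27 ⊆ 01101- [E]
  m32 ⊆ 10-000 [E]
  m35 ⊆ 100011 [E]
  m42 ⊆ -01010,1010-0
  m45 ⊆ 1011-1 [E]
E = {0-0110, 010101, 01101-, 10-000, 100011, 1011-1}

6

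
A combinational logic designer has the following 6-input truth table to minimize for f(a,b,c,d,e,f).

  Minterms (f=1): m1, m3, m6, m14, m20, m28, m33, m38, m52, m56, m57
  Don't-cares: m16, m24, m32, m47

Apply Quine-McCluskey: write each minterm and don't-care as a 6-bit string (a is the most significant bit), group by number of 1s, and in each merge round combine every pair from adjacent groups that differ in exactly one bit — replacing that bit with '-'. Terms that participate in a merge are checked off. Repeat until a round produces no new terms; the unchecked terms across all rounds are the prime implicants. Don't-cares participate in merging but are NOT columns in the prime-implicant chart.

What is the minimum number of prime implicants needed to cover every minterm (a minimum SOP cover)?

[col 0] 000001*, 000011*, 000110*, 001110*, 010000*, 010100*, 011000*, 011100*, 100000*, 100001*, 100110*, 101111, 110100*, 111000*, 111001*
[col 1] -00001, -00110, -10100, -11000, 00-110, 0000-1, 01-000*, 01-100*, 010-00*, 011-00*, 10000-, 11100-
[col 2] 01--00
Prime implicants: -00001, -00110, -10100, -11000, 00-110, 0000-1, 01--00, 10000-, 101111, 11100-
PI chart (minterm → PIs covering it):
  1 | -00001,0000-1
  3 | 0000-1  (sole → essential)
  6 | -00110,00-110
  14 | 00-110  (sole → essential)
  20 | -10100,01--00
  28 | 01--00  (sole → essential)
  33 | -00001,10000-
  38 | -00110  (sole → essential)
  52 | -10100  (sole → essential)
  56 | -11000,11100-
  57 | 11100-  (sole → essential)
Essential prime implicants: -00110, -10100, 00-110, 0000-1, 01--00, 11100-
Petrick residual → -00001
Minimum SOP uses 7 PIs: b'c'd'e'f + b'c'def' + bc'de'f' + a'b'def' + a'b'c'd'f + a'be'f' + abcd'e'

7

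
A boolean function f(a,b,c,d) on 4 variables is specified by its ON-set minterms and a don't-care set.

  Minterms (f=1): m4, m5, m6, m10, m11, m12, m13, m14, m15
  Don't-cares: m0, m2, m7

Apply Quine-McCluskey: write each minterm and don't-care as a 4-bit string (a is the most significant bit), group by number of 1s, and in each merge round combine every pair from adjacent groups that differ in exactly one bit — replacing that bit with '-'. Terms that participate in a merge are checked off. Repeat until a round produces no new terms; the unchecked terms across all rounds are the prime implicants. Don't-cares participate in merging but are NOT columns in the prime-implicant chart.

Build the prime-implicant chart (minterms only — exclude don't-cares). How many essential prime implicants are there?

2

Round 0: 0000✓ 0010✓ 0100✓ 0101✓ 0110✓ 0111✓ 1010✓ 1011✓ 1100✓ 1101✓ 1110✓ 1111✓
Round 1: -010✓ -100✓ -101✓ -110✓ -111✓ 0-00✓ 0-10✓ 00-0✓ 01-0✓ 01-1✓ 010-✓ 011-✓ 1-10✓ 1-11✓ 101-✓ 11-0✓ 11-1✓ 110-✓ 111-✓
Round 2: --10 -1-0✓ -1-1✓ -10-✓ -11-✓ 0--0 01--✓ 1-1- 11--✓
Round 3: -1--
PIs = {--10, -1--, 0--0, 1-1-}
Coverage chart:
  m4: -1--,0--0
  m5: -1-- ←essential
  m6: --10,-1--,0--0
  m10: --10,1-1-
  m11: 1-1- ←essential
  m12: -1-- ←essential
  m13: -1-- ←essential
  m14: --10,-1--,1-1-
  m15: -1--,1-1-
Essential: -1--, 1-1-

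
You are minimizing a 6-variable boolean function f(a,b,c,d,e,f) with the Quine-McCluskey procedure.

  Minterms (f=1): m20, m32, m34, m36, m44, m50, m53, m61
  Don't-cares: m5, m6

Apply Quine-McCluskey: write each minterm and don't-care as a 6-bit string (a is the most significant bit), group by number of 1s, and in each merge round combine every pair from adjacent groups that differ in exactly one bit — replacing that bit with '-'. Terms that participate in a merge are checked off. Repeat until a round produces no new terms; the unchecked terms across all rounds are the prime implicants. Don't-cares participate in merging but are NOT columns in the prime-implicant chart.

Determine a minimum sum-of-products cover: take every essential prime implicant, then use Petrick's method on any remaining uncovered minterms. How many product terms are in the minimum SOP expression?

5

size-2^0 implicants → 000101  000110  010100  100000(✓)  100010(✓)  100100(✓)  101100(✓)  110010(✓)  110101(✓)  111101(✓)
size-2^1 implicants → 1-0010  10-100  100-00  1000-0  11-101
Unchecked terms (primes): 000101, 000110, 010100, 1-0010, 10-100, 100-00, 1000-0, 11-101
Minterm coverage:
  m20 ⊆ 010100 [E]
  m32 ⊆ 100-00,1000-0
  m34 ⊆ 1-0010,1000-0
  m36 ⊆ 10-100,100-00
  m44 ⊆ 10-100 [E]
  m50 ⊆ 1-0010 [E]
  m53 ⊆ 11-101 [E]
  m61 ⊆ 11-101 [E]
E = {010100, 1-0010, 10-100, 11-101}
Petrick residual → 100-00
Cover = a'bc'de'f' + ac'd'ef' + ab'de'f' + ab'c'e'f' + abde'f  |cover|=5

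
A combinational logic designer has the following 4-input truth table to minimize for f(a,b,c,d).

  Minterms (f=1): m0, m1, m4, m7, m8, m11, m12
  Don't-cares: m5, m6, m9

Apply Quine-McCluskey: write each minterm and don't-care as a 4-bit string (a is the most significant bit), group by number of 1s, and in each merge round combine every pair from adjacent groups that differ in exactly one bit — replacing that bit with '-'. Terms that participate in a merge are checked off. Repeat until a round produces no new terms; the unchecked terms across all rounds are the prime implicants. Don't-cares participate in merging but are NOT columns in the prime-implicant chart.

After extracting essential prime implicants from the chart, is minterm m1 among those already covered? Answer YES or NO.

size-2^0 implicants → 0000(✓)  0001(✓)  0100(✓)  0101(✓)  0110(✓)  0111(✓)  1000(✓)  1001(✓)  1011(✓)  1100(✓)
size-2^1 implicants → -000(✓)  -001(✓)  -100(✓)  0-00(✓)  0-01(✓)  000-(✓)  01-0(✓)  01-1(✓)  010-(✓)  011-(✓)  1-00(✓)  10-1  100-(✓)
size-2^2 implicants → --00  -00-  0-0-  01--
Unchecked terms (primes): --00, -00-, 0-0-, 01--, 10-1
Minterm coverage:
  m0 ⊆ --00,-00-,0-0-
  m1 ⊆ -00-,0-0-
  m4 ⊆ --00,0-0-,01--
  m7 ⊆ 01-- [E]
  m8 ⊆ --00,-00-
  m11 ⊆ 10-1 [E]
  m12 ⊆ --00 [E]
E = {--00, 01--, 10-1}

NO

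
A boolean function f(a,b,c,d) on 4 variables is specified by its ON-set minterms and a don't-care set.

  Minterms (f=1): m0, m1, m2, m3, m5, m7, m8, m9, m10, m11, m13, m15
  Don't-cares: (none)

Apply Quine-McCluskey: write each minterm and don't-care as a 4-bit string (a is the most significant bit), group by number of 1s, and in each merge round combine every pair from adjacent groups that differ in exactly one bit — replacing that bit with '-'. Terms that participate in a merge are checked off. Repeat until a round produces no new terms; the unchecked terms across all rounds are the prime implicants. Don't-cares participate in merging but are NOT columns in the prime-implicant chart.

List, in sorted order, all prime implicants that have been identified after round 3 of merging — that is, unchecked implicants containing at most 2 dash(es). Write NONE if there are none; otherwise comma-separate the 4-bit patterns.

Round 0: 0000✓ 0001✓ 0010✓ 0011✓ 0101✓ 0111✓ 1000✓ 1001✓ 1010✓ 1011✓ 1101✓ 1111✓
Round 1: -000✓ -001✓ -010✓ -011✓ -101✓ -111✓ 0-01✓ 0-11✓ 00-0✓ 00-1✓ 000-✓ 001-✓ 01-1✓ 1-01✓ 1-11✓ 10-0✓ 10-1✓ 100-✓ 101-✓ 11-1✓
Round 2: --01✓ --11✓ -0-0✓ -0-1✓ -00-✓ -01-✓ -1-1✓ 0--1✓ 00--✓ 1--1✓ 10--✓
Round 3: ---1 -0--
PIs = {---1, -0--}

NONE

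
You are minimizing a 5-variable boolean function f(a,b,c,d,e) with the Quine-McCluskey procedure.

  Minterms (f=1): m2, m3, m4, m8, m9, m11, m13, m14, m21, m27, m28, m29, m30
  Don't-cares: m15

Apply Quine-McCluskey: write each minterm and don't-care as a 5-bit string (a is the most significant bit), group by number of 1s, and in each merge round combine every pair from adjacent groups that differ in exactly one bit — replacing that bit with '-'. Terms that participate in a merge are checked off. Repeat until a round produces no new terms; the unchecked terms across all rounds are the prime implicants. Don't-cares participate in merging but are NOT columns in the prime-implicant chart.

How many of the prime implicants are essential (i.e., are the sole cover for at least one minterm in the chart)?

5

size-2^0 implicants → 00010(✓)  00011(✓)  00100  01000(✓)  01001(✓)  01011(✓)  01101(✓)  01110(✓)  01111(✓)  10101(✓)  11011(✓)  11100(✓)  11101(✓)  11110(✓)
size-2^1 implicants → -1011  -1101  -1110  0-011  0001-  01-01(✓)  01-11(✓)  010-1(✓)  0100-  011-1(✓)  0111-  1-101  111-0  1110-
size-2^2 implicants → 01--1
Unchecked terms (primes): -1011, -1101, -1110, 0-011, 0001-, 00100, 01--1, 0100-, 0111-, 1-101, 111-0, 1110-
Minterm coverage:
  m2 ⊆ 0001- [E]
  m3 ⊆ 0-011,0001-
  m4 ⊆ 00100 [E]
  m8 ⊆ 0100- [E]
  m9 ⊆ 01--1,0100-
  m11 ⊆ -1011,0-011,01--1
  m13 ⊆ -1101,01--1
  m14 ⊆ -1110,0111-
  m21 ⊆ 1-101 [E]
  m27 ⊆ -1011 [E]
  m28 ⊆ 111-0,1110-
  m29 ⊆ -1101,1-101,1110-
  m30 ⊆ -1110,111-0
E = {-1011, 0001-, 00100, 0100-, 1-101}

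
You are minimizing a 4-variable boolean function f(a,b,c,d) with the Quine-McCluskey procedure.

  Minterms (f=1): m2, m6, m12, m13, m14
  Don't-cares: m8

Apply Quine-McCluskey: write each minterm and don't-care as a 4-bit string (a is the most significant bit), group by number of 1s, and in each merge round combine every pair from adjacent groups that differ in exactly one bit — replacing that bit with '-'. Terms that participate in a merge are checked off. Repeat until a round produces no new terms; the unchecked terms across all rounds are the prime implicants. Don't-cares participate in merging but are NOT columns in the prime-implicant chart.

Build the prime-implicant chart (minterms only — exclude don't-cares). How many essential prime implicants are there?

2

[col 0] 0010*, 0110*, 1000*, 1100*, 1101*, 1110*
[col 1] -110, 0-10, 1-00, 11-0, 110-
Prime implicants: -110, 0-10, 1-00, 11-0, 110-
PI chart (minterm → PIs covering it):
  2 | 0-10  (sole → essential)
  6 | -110,0-10
  12 | 1-00,11-0,110-
  13 | 110-  (sole → essential)
  14 | -110,11-0
Essential prime implicants: 0-10, 110-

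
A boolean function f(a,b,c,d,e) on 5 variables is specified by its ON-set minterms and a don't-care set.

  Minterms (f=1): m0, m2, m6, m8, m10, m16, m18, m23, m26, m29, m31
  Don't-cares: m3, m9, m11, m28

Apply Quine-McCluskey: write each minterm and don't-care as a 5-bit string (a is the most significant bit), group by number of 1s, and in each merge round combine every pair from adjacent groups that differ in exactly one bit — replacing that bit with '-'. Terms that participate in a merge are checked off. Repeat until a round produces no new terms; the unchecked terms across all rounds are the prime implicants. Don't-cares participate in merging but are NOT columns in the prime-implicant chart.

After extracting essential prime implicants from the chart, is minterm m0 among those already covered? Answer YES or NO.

[col 0] 00000*, 00010*, 00011*, 00110*, 01000*, 01001*, 01010*, 01011*, 10000*, 10010*, 10111*, 11010*, 11100*, 11101*, 11111*
[col 1] -0000*, -0010*, -1010*, 0-000*, 0-010*, 0-011*, 00-10, 000-0*, 0001-*, 010-0*, 010-1*, 0100-*, 0101-*, 1-010*, 1-111, 100-0*, 111-1, 1110-
[col 2] --010, -00-0, 0-0-0, 0-01-, 010--
Prime implicants: --010, -00-0, 0-0-0, 0-01-, 00-10, 010--, 1-111, 111-1, 1110-
PI chart (minterm → PIs covering it):
  0 | -00-0,0-0-0
  2 | --010,-00-0,0-0-0,0-01-,00-10
  6 | 00-10  (sole → essential)
  8 | 0-0-0,010--
  10 | --010,0-0-0,0-01-,010--
  16 | -00-0  (sole → essential)
  18 | --010,-00-0
  23 | 1-111  (sole → essential)
  26 | --010  (sole → essential)
  29 | 111-1,1110-
  31 | 1-111,111-1
Essential prime implicants: --010, -00-0, 00-10, 1-111

YES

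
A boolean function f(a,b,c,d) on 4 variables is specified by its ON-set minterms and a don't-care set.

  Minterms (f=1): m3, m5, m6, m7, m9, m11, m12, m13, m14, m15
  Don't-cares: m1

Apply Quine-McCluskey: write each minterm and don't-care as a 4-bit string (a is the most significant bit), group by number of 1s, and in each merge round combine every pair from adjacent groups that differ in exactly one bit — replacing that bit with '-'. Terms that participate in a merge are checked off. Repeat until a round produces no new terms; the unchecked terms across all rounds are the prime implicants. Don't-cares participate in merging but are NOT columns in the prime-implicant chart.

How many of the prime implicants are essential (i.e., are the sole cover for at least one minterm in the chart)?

size-2^0 implicants → 0001(✓)  0011(✓)  0101(✓)  0110(✓)  0111(✓)  1001(✓)  1011(✓)  1100(✓)  1101(✓)  1110(✓)  1111(✓)
size-2^1 implicants → -001(✓)  -011(✓)  -101(✓)  -110(✓)  -111(✓)  0-01(✓)  0-11(✓)  00-1(✓)  01-1(✓)  011-(✓)  1-01(✓)  1-11(✓)  10-1(✓)  11-0(✓)  11-1(✓)  110-(✓)  111-(✓)
size-2^2 implicants → --01(✓)  --11(✓)  -0-1(✓)  -1-1(✓)  -11-  0--1(✓)  1--1(✓)  11--
size-2^3 implicants → ---1
Unchecked terms (primes): ---1, -11-, 11--
Minterm coverage:
  m3 ⊆ ---1 [E]
  m5 ⊆ ---1 [E]
  m6 ⊆ -11- [E]
  m7 ⊆ ---1,-11-
  m9 ⊆ ---1 [E]
  m11 ⊆ ---1 [E]
  m12 ⊆ 11-- [E]
  m13 ⊆ ---1,11--
  m14 ⊆ -11-,11--
  m15 ⊆ ---1,-11-,11--
E = {---1, -11-, 11--}

3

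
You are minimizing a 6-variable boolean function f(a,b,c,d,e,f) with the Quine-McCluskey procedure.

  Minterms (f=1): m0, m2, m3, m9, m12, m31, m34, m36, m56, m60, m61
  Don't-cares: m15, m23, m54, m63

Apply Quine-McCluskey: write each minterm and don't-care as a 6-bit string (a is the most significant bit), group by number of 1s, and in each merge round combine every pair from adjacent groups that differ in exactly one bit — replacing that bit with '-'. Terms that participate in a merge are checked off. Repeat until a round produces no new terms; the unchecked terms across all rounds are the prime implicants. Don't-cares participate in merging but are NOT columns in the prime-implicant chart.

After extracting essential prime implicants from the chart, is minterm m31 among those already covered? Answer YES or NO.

NO

Round 0: 000000✓ 000010✓ 000011✓ 001001 001100 001111✓ 010111✓ 011111✓ 100010✓ 100100 110110 111000✓ 111100✓ 111101✓ 111111✓
Round 1: -00010 -11111 0-1111 0000-0 00001- 01-111 111-00 1111-1 11110-
PIs = {-00010, -11111, 0-1111, 0000-0, 00001-, 001001, 001100, 01-111, 100100, 110110, 111-00, 1111-1, 11110-}
Coverage chart:
  m0: 0000-0 ←essential
  m2: -00010,0000-0,00001-
  m3: 00001- ←essential
  m9: 001001 ←essential
  m12: 001100 ←essential
  m31: -11111,0-1111,01-111
  m34: -00010 ←essential
  m36: 100100 ←essential
  m56: 111-00 ←essential
  m60: 111-00,11110-
  m61: 1111-1,11110-
Essential: -00010, 0000-0, 00001-, 001001, 001100, 100100, 111-00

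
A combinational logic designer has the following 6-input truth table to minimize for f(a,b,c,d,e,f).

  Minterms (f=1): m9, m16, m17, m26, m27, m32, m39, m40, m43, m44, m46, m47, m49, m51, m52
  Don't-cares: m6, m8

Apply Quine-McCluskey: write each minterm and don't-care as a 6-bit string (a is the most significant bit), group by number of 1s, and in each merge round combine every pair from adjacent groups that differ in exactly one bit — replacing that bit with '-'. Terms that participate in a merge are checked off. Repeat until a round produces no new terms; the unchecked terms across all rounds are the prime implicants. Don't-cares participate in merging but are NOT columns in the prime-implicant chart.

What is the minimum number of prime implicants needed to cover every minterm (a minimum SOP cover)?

9

[col 0] 000110, 001000*, 001001*, 010000*, 010001*, 011010*, 011011*, 100000*, 100111*, 101000*, 101011*, 101100*, 101110*, 101111*, 110001*, 110011*, 110100
[col 1] -01000, -10001, 00100-, 01000-, 01101-, 10-000, 10-111, 101-00, 101-11, 1011-0, 10111-, 1100-1
Prime implicants: -01000, -10001, 000110, 00100-, 01000-, 01101-, 10-000, 10-111, 101-00, 101-11, 1011-0, 10111-, 1100-1, 110100
PI chart (minterm → PIs covering it):
  9 | 00100-  (sole → essential)
  16 | 01000-  (sole → essential)
  17 | -10001,01000-
  26 | 01101-  (sole → essential)
  27 | 01101-  (sole → essential)
  32 | 10-000  (sole → essential)
  39 | 10-111  (sole → essential)
  40 | -01000,10-000,101-00
  43 | 101-11  (sole → essential)
  44 | 101-00,1011-0
  46 | 1011-0,10111-
  47 | 10-111,101-11,10111-
  49 | -10001,1100-1
  51 | 1100-1  (sole → essential)
  52 | 110100  (sole → essential)
Essential prime implicants: 00100-, 01000-, 01101-, 10-000, 10-111, 101-11, 1100-1, 110100
Petrick residual → 1011-0
Minimum SOP uses 9 PIs: a'b'cd'e' + a'bc'd'e' + a'bcd'e + ab'd'e'f' + ab'def + ab'cef + ab'cdf' + abc'd'f + abc'de'f'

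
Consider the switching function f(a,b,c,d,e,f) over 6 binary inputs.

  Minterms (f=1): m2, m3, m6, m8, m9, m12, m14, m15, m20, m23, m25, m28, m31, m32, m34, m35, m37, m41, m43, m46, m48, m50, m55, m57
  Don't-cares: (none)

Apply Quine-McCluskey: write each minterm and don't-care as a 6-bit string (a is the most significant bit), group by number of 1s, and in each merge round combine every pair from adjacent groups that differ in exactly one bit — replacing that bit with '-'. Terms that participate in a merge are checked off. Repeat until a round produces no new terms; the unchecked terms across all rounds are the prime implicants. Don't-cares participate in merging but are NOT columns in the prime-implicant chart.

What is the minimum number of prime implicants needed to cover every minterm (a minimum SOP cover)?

11

size-2^0 implicants → 000010(✓)  000011(✓)  000110(✓)  001000(✓)  001001(✓)  001100(✓)  001110(✓)  001111(✓)  010100(✓)  010111(✓)  011001(✓)  011100(✓)  011111(✓)  100000(✓)  100010(✓)  100011(✓)  100101  101001(✓)  101011(✓)  101110(✓)  110000(✓)  110010(✓)  110111(✓)  111001(✓)
size-2^1 implicants → -00010(✓)  -00011(✓)  -01001(✓)  -01110  -10111  -11001(✓)  0-1001(✓)  0-1100  0-1111  00-110  000-10  00001-(✓)  001-00  00100-  0011-0  00111-  01-100  01-111  1-0000(✓)  1-0010(✓)  1-1001(✓)  10-011  1000-0(✓)  10001-(✓)  1010-1  1100-0(✓)
size-2^2 implicants → --1001  -0001-  1-00-0
Unchecked terms (primes): --1001, -0001-, -01110, -10111, 0-1100, 0-1111, 00-110, 000-10, 001-00, 00100-, 0011-0, 00111-, 01-100, 01-111, 1-00-0, 10-011, 100101, 1010-1
Minterm coverage:
  m2 ⊆ -0001-,000-10
  m3 ⊆ -0001- [E]
  m6 ⊆ 00-110,000-10
  m8 ⊆ 001-00,00100-
  m9 ⊆ --1001,00100-
  m12 ⊆ 0-1100,001-00,0011-0
  m14 ⊆ -01110,00-110,0011-0,00111-
  m15 ⊆ 0-1111,00111-
  m20 ⊆ 01-100 [E]
  m23 ⊆ -10111,01-111
  m25 ⊆ --1001 [E]
  m28 ⊆ 0-1100,01-100
  m31 ⊆ 0-1111,01-111
  m32 ⊆ 1-00-0 [E]
  m34 ⊆ -0001-,1-00-0
  m35 ⊆ -0001-,10-011
  m37 ⊆ 100101 [E]
  m41 ⊆ --1001,1010-1
  m43 ⊆ 10-011,1010-1
  m46 ⊆ -01110 [E]
  m48 ⊆ 1-00-0 [E]
  m50 ⊆ 1-00-0 [E]
  m55 ⊆ -10111 [E]
  m57 ⊆ --1001 [E]
E = {--1001, -0001-, -01110, -10111, 01-100, 1-00-0, 100101}
Petrick residual → 0-1111, 00-110, 001-00, 10-011
Cover = cd'e'f + b'c'd'e + b'cdef' + bc'def + a'cdef + a'b'def' + a'b'ce'f' + a'bde'f' + ac'd'f' + ab'd'ef + ab'c'de'f  |cover|=11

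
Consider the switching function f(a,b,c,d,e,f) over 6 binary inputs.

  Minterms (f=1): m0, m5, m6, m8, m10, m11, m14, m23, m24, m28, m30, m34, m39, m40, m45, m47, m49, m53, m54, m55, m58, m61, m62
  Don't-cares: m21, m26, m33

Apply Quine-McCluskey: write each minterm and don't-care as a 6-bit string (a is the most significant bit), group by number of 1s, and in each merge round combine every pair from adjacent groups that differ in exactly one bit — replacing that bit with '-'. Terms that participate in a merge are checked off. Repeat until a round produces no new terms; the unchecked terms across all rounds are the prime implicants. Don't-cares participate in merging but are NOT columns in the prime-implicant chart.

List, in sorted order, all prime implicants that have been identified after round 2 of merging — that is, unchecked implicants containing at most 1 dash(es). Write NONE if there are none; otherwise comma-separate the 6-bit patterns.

-01000, 0-0101, 00-000, 00-110, 00101-, 1-0001, 1-0111, 1-1101, 10-111, 100010, 1011-1, 11-101, 11-110, 110-01, 11011-

size-2^0 implicants → 000000(✓)  000101(✓)  000110(✓)  001000(✓)  001010(✓)  001011(✓)  001110(✓)  010101(✓)  010111(✓)  011000(✓)  011010(✓)  011100(✓)  011110(✓)  100001(✓)  100010  100111(✓)  101000(✓)  101101(✓)  101111(✓)  110001(✓)  110101(✓)  110110(✓)  110111(✓)  111010(✓)  111101(✓)  111110(✓)
size-2^1 implicants → -01000  -10101(✓)  -10111(✓)  -11010(✓)  -11110(✓)  0-0101  0-1000(✓)  0-1010(✓)  0-1110(✓)  00-000  00-110  001-10(✓)  0010-0(✓)  00101-  0101-1(✓)  011-00(✓)  011-10(✓)  0110-0(✓)  0111-0(✓)  1-0001  1-0111  1-1101  10-111  1011-1  11-101  11-110  110-01  1101-1(✓)  11011-  111-10(✓)
size-2^2 implicants → -101-1  -11-10  0-1-10  0-10-0  011--0
Unchecked terms (primes): -01000, -101-1, -11-10, 0-0101, 0-1-10, 0-10-0, 00-000, 00-110, 00101-, 011--0, 1-0001, 1-0111, 1-1101, 10-111, 100010, 1011-1, 11-101, 11-110, 110-01, 11011-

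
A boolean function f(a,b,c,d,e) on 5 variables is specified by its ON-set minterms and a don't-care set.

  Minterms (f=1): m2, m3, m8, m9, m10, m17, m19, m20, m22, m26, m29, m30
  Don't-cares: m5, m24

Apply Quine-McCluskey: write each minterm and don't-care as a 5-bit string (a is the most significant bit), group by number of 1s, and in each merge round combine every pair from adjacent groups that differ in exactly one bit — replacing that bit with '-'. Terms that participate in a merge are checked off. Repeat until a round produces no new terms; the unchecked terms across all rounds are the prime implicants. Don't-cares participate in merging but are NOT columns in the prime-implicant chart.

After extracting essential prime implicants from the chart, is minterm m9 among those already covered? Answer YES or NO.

YES

Round 0: 00010✓ 00011✓ 00101 01000✓ 01001✓ 01010✓ 10001✓ 10011✓ 10100✓ 10110✓ 11000✓ 11010✓ 11101 11110✓
Round 1: -0011 -1000✓ -1010✓ 0-010 0001- 010-0✓ 0100- 1-110 100-1 101-0 11-10 110-0✓
Round 2: -10-0
PIs = {-0011, -10-0, 0-010, 0001-, 00101, 0100-, 1-110, 100-1, 101-0, 11-10, 11101}
Coverage chart:
  m2: 0-010,0001-
  m3: -0011,0001-
  m8: -10-0,0100-
  m9: 0100- ←essential
  m10: -10-0,0-010
  m17: 100-1 ←essential
  m19: -0011,100-1
  m20: 101-0 ←essential
  m22: 1-110,101-0
  m26: -10-0,11-10
  m29: 11101 ←essential
  m30: 1-110,11-10
Essential: 0100-, 100-1, 101-0, 11101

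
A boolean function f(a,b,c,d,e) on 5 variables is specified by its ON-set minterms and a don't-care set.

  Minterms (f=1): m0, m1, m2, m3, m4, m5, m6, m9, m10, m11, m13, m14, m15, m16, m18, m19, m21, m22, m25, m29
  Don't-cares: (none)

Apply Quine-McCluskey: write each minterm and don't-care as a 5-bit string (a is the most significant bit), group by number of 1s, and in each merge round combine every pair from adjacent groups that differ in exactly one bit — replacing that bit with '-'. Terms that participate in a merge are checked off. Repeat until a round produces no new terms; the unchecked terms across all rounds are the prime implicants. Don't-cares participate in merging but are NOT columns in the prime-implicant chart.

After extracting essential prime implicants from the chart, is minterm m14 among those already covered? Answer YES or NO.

[col 0] 00000*, 00001*, 00010*, 00011*, 00100*, 00101*, 00110*, 01001*, 01010*, 01011*, 01101*, 01110*, 01111*, 10000*, 10010*, 10011*, 10101*, 10110*, 11001*, 11101*
[col 1] -0000*, -0010*, -0011*, -0101*, -0110*, -1001*, -1101*, 0-001*, 0-010*, 0-011*, 0-101*, 0-110*, 00-00*, 00-01*, 00-10*, 000-0*, 000-1*, 0000-*, 0001-*, 001-0*, 0010-*, 01-01*, 01-10*, 01-11*, 010-1*, 0101-*, 011-1*, 0111-*, 1-101*, 10-10*, 100-0*, 1001-*, 11-01*
[col 2] --101, -0-10, -00-0, -001-, -1-01, 0--01, 0--10, 0-0-1, 0-01-, 00--0, 00-0-, 000--, 01--1, 01-1-
Prime implicants: --101, -0-10, -00-0, -001-, -1-01, 0--01, 0--10, 0-0-1, 0-01-, 00--0, 00-0-, 000--, 01--1, 01-1-
PI chart (minterm → PIs covering it):
  0 | -00-0,00--0,00-0-,000--
  1 | 0--01,0-0-1,00-0-,000--
  2 | -0-10,-00-0,-001-,0--10,0-01-,00--0,000--
  3 | -001-,0-0-1,0-01-,000--
  4 | 00--0,00-0-
  5 | --101,0--01,00-0-
  6 | -0-10,0--10,00--0
  9 | -1-01,0--01,0-0-1,01--1
  10 | 0--10,0-01-,01-1-
  11 | 0-0-1,0-01-,01--1,01-1-
  13 | --101,-1-01,0--01,01--1
  14 | 0--10,01-1-
  15 | 01--1,01-1-
  16 | -00-0  (sole → essential)
  18 | -0-10,-00-0,-001-
  19 | -001-  (sole → essential)
  21 | --101  (sole → essential)
  22 | -0-10  (sole → essential)
  25 | -1-01  (sole → essential)
  29 | --101,-1-01
Essential prime implicants: --101, -0-10, -00-0, -001-, -1-01

NO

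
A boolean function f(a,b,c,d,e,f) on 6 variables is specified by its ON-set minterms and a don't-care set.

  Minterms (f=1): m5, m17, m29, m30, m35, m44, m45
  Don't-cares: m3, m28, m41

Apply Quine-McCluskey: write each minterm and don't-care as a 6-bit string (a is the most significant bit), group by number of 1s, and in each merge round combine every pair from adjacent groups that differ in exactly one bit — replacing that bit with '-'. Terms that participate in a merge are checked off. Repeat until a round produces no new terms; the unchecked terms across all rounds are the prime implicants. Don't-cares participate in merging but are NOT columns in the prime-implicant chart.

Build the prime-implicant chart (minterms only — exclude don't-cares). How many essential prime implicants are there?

6

[col 0] 000011*, 000101, 010001, 011100*, 011101*, 011110*, 100011*, 101001*, 101100*, 101101*
[col 1] -00011, 0111-0, 01110-, 101-01, 10110-
Prime implicants: -00011, 000101, 010001, 0111-0, 01110-, 101-01, 10110-
PI chart (minterm → PIs covering it):
  5 | 000101  (sole → essential)
  17 | 010001  (sole → essential)
  29 | 01110-  (sole → essential)
  30 | 0111-0  (sole → essential)
  35 | -00011  (sole → essential)
  44 | 10110-  (sole → essential)
  45 | 101-01,10110-
Essential prime implicants: -00011, 000101, 010001, 0111-0, 01110-, 10110-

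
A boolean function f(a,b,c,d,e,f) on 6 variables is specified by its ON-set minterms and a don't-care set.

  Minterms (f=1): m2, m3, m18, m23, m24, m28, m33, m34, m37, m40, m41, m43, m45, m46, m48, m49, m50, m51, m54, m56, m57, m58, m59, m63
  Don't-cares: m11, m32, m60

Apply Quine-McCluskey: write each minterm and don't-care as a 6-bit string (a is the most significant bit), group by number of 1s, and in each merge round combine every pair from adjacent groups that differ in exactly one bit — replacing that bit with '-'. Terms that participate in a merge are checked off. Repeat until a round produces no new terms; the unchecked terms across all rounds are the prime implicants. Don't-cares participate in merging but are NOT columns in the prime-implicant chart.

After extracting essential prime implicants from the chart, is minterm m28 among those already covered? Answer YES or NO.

size-2^0 implicants → 000010(✓)  000011(✓)  001011(✓)  010010(✓)  010111  011000(✓)  011100(✓)  100000(✓)  100001(✓)  100010(✓)  100101(✓)  101000(✓)  101001(✓)  101011(✓)  101101(✓)  101110  110000(✓)  110001(✓)  110010(✓)  110011(✓)  110110(✓)  111000(✓)  111001(✓)  111010(✓)  111011(✓)  111100(✓)  111111(✓)
size-2^1 implicants → -00010(✓)  -01011  -10010(✓)  -11000(✓)  -11100(✓)  0-0010(✓)  00-011  00001-  011-00(✓)  1-0000(✓)  1-0001(✓)  1-0010(✓)  1-1000(✓)  1-1001(✓)  1-1011(✓)  10-000(✓)  10-001(✓)  10-101(✓)  100-01(✓)  1000-0(✓)  10000-(✓)  101-01(✓)  1010-1(✓)  10100-(✓)  11-000(✓)  11-001(✓)  11-010(✓)  11-011(✓)  110-10  1100-0(✓)  1100-1(✓)  11000-(✓)  11001-(✓)  111-00(✓)  111-11  1110-0(✓)  1110-1(✓)  11100-(✓)  11101-(✓)
size-2^2 implicants → --0010  -11-00  1--000(✓)  1--001(✓)  1-00-0  1-000-(✓)  1-10-1  1-100-(✓)  10--01  10-00-(✓)  11-0-0(✓)  11-0-1(✓)  11-00-(✓)  11-01-(✓)  1100--(✓)  1110--(✓)
size-2^3 implicants → 1--00-  11-0--
Unchecked terms (primes): --0010, -01011, -11-00, 00-011, 00001-, 010111, 1--00-, 1-00-0, 1-10-1, 10--01, 101110, 11-0--, 110-10, 111-11
Minterm coverage:
  m2 ⊆ --0010,00001-
  m3 ⊆ 00-011,00001-
  m18 ⊆ --0010 [E]
  m23 ⊆ 010111 [E]
  m24 ⊆ -11-00 [E]
  m28 ⊆ -11-00 [E]
  m33 ⊆ 1--00-,10--01
  m34 ⊆ --0010,1-00-0
  m37 ⊆ 10--01 [E]
  m40 ⊆ 1--00- [E]
  m41 ⊆ 1--00-,1-10-1,10--01
  m43 ⊆ -01011,1-10-1
  m45 ⊆ 10--01 [E]
  m46 ⊆ 101110 [E]
  m48 ⊆ 1--00-,1-00-0,11-0--
  m49 ⊆ 1--00-,11-0--
  m50 ⊆ --0010,1-00-0,11-0--,110-10
  m51 ⊆ 11-0-- [E]
  m54 ⊆ 110-10 [E]
  m56 ⊆ -11-00,1--00-,11-0--
  m57 ⊆ 1--00-,1-10-1,11-0--
  m58 ⊆ 11-0-- [E]
  m59 ⊆ 1-10-1,11-0--,111-11
  m63 ⊆ 111-11 [E]
E = {--0010, -11-00, 010111, 1--00-, 10--01, 101110, 11-0--, 110-10, 111-11}

YES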